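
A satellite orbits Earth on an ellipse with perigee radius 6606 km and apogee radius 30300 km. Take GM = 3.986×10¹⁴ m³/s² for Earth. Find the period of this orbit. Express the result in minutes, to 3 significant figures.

Semi-major axis a = (r_p + r_a)/2 = (6606.0 + 30300)/2 = 18453 km = 1.845×10⁷ m.
By Kepler's third law T = 2π√(a³/μ) = 2π × 3.970×10³ = 2.495×10⁴ s.
= 415.8 minutes.

T ≈ 416 minutes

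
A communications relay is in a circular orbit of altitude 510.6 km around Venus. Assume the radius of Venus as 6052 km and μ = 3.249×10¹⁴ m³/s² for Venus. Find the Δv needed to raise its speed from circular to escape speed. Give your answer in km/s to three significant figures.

r = 6052 + 510.6 = 6562.6 km = 6.5626×10⁶ m.
Circular speed v_c = √(μ/r) = 7036 m/s.
Escape speed v_esc = √(2μ/r) = √2 × v_c = 9951 m/s.
Δv = v_esc − v_c = 2914 m/s = 2.914 km/s.

Δv ≈ 2.91 km/s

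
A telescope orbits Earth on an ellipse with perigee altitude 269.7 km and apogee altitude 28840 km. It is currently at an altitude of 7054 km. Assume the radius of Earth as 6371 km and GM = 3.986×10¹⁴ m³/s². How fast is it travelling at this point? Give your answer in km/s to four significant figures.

v ≈ 6.351 km/s

r_p = 6371 + 269.7 = 6640.7 km = 6.6407×10⁶ m.
r_a = 6371 + 28840 = 35211 km = 3.5211×10⁷ m.
r = 6371 + 7054 = 13425 km = 1.342×10⁷ m.
Semi-major axis a = (r_p + r_a)/2 = 20926 km = 2.093×10⁷ m.
Vis-viva: v² = μ(2/r − 1/a) = 3.986×10¹⁴ × (1.490×10⁻⁷ − 4.779×10⁻⁸) = 4.033×10⁷ m²/s².
v = 6351 m/s = 6.351 km/s.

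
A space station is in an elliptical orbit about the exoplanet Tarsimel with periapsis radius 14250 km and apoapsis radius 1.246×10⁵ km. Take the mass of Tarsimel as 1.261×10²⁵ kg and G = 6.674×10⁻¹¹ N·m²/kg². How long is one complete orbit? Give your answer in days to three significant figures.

μ = GM = 6.674×10⁻¹¹ × 1.261×10²⁵ = 8.416×10¹⁴ m³/s².
Semi-major axis a = (r_p + r_a)/2 = (14250 + 1.2460×10⁵)/2 = 69425 km = 6.942×10⁷ m.
By Kepler's third law T = 2π√(a³/μ) = 2π × 1.994×10⁴ = 1.253×10⁵ s.
= 1.450 days.

T ≈ 1.45 days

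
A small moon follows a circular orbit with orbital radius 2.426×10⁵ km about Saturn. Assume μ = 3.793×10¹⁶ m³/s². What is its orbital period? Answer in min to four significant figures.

r = 2.426×10⁵ km = 2.426×10⁸ m.
Kepler's third law: T = 2π√(r³/μ) = 2π√((2.426×10⁸)³ / 3.793×10¹⁶).
r³/μ = 3.764×10⁸ s², so T = 2π × 1.940×10⁴ = 1.219×10⁵ s.
Converting: 1.219×10⁵ s ÷ 60.00 = 2032 min.

T ≈ 2032 min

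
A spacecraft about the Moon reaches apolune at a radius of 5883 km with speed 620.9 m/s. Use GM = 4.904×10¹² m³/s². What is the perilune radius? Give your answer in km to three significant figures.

perilune radius ≈ 1770 km

r_a = 5.883×10⁶ m.
Specific energy ε = v²/2 − μ/r = -6.408×10⁵ J/kg, so a = −μ/(2ε) = 3.826×10⁶ m.
The apsides satisfy r_p + r_a = 2a, so the perilune radius is 2a − r_a = 1.770×10⁶ m = 1769.6 km.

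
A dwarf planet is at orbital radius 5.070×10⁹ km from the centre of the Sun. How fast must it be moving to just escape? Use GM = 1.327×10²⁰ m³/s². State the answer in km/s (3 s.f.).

v_esc ≈ 7.24 km/s

r = 5.070×10⁹ km = 5.070×10¹² m.
Escape speed v_esc = √(2μ/r) = √(2 × 1.327×10²⁰ / 5.070×10¹²) = √(5.235×10⁷) = 7235 m/s.
= 7.235 km/s.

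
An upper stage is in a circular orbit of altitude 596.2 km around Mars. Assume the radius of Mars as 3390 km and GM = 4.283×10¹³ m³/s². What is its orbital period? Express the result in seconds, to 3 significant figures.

T ≈ 7640 seconds

r = 3390 + 596.2 = 3986.2 km = 3.9862×10⁶ m.
Kepler's third law: T = 2π√(r³/μ) = 2π√((3.986×10⁶)³ / 4.283×10¹³).
r³/μ = 1.479×10⁶ s², so T = 2π × 1.216×10³ = 7.641×10³ s.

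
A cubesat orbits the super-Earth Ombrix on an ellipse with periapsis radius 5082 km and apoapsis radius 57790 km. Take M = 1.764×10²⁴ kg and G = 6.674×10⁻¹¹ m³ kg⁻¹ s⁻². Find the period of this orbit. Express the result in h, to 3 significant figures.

T ≈ 28.4 h

μ = GM = 6.674×10⁻¹¹ × 1.764×10²⁴ = 1.177×10¹⁴ m³/s².
Semi-major axis a = (r_p + r_a)/2 = (5082.0 + 57790)/2 = 31436 km = 3.144×10⁷ m.
By Kepler's third law T = 2π√(a³/μ) = 2π × 1.624×10⁴ = 1.021×10⁵ s.
= 28.35 h.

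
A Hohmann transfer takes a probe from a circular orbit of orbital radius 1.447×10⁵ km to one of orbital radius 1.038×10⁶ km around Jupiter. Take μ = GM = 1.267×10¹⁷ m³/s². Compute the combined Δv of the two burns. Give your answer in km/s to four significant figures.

r₁ = 1.447×10⁵ km = 1.447×10⁸ m.
r₂ = 1.038×10⁶ km = 1.038×10⁹ m.
Transfer ellipse a_t = (r₁ + r₂)/2 = 5.914×10⁸ m.
At r₁: circular v_c1 = √(μ/r₁) = 29590 m/s; transfer-perijove v_p = √[μ(2/r₁ − 1/a_t)] = 39200 m/s.
Δv₁ = v_p − v_c1 = 9613 m/s.
At r₂: circular v_c2 = √(μ/r₂) = 11050 m/s; transfer-apojove v_a = √[μ(2/r₂ − 1/a_t)] = 5465 m/s.
Δv₂ = v_c2 − v_a = 5583 m/s.
Total Δv = Δv₁ + Δv₂ = 15200 m/s = 15.20 km/s.

Δv_total ≈ 15.20 km/s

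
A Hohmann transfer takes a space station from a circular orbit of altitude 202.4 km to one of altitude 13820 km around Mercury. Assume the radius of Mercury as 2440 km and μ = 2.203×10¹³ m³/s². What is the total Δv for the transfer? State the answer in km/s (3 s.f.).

r₁ = 2440 + 202.4 = 2642.4 km = 2.6424×10⁶ m.
r₂ = 2440 + 13820 = 16260 km = 1.6260×10⁷ m.
Transfer ellipse a_t = (r₁ + r₂)/2 = 9.451×10⁶ m.
At r₁: circular v_c1 = √(μ/r₁) = 2887 m/s; transfer-periherm v_p = √[μ(2/r₁ − 1/a_t)] = 3787 m/s.
Δv₁ = v_p − v_c1 = 899.9 m/s.
At r₂: circular v_c2 = √(μ/r₂) = 1164 m/s; transfer-apoherm v_a = √[μ(2/r₂ − 1/a_t)] = 615.5 m/s.
Δv₂ = v_c2 − v_a = 548.5 m/s.
Total Δv = Δv₁ + Δv₂ = 1448 m/s = 1.448 km/s.

Δv_total ≈ 1.45 km/s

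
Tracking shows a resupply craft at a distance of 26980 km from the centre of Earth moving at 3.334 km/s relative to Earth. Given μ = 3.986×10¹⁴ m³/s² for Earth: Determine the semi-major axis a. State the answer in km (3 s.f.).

a ≈ 21600 km

r = 2.698×10⁷ m.
Vis-viva rearranged: 1/a = 2/r − v²/μ = 7.413×10⁻⁸ − 2.789×10⁻⁸ = 4.624×10⁻⁸ m⁻¹.
a = 2.163×10⁷ m = 21625 km.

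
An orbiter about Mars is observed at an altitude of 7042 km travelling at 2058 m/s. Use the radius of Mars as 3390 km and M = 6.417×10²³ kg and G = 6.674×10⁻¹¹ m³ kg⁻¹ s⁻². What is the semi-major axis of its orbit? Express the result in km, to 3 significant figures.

μ = GM = 6.674×10⁻¹¹ × 6.417×10²³ = 4.283×10¹³ m³/s².
r = 3390 + 7042 = 10432 km = 1.043×10⁷ m.
Vis-viva rearranged: 1/a = 2/r − v²/μ = 1.917×10⁻⁷ − 9.889×10⁻⁸ = 9.282×10⁻⁸ m⁻¹.
a = 1.077×10⁷ m = 10773 km.

a ≈ 10800 km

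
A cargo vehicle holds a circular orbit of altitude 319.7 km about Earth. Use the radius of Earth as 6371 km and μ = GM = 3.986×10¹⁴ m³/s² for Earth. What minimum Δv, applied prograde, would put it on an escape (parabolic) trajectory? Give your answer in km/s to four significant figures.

r = 6371 + 319.7 = 6690.7 km = 6.6907×10⁶ m.
Circular speed v_c = √(μ/r) = 7718 m/s.
Escape speed v_esc = √(2μ/r) = √2 × v_c = 10920 m/s.
Δv = v_esc − v_c = 3197 m/s = 3.197 km/s.

Δv ≈ 3.197 km/s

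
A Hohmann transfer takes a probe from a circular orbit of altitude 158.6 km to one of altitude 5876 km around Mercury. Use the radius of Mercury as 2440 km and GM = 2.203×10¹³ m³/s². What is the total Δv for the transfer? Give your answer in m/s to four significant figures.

r₁ = 2440 + 158.6 = 2598.6 km = 2.5986×10⁶ m.
r₂ = 2440 + 5876 = 8316.0 km = 8.3160×10⁶ m.
Transfer ellipse a_t = (r₁ + r₂)/2 = 5.457×10⁶ m.
At r₁: circular v_c1 = √(μ/r₁) = 2912 m/s; transfer-periherm v_p = √[μ(2/r₁ − 1/a_t)] = 3594 m/s.
Δv₁ = v_p − v_c1 = 682.6 m/s.
At r₂: circular v_c2 = √(μ/r₂) = 1628 m/s; transfer-apoherm v_a = √[μ(2/r₂ − 1/a_t)] = 1123 m/s.
Δv₂ = v_c2 − v_a = 504.5 m/s.
Total Δv = Δv₁ + Δv₂ = 1187 m/s.

Δv_total ≈ 1187 m/s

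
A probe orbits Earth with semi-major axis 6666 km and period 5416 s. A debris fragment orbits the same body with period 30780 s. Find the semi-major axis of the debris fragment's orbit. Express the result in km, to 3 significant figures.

a₂ ≈ 21200 km

Kepler's third law: a³ ∝ T², so a₂ = a₁ (T₂/T₁)^(2/3).
T₂/T₁ = 5.683, (T₂/T₁)^(2/3) = 3.185.
a₂ = 6666 × 3.185 = 21230 km.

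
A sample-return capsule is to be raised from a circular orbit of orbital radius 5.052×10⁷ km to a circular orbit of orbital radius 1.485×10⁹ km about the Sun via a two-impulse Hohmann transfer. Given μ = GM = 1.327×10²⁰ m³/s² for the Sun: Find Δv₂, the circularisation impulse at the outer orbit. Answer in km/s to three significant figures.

r₁ = 5.052×10⁷ km = 5.052×10¹⁰ m.
r₂ = 1.485×10⁹ km = 1.485×10¹² m.
Transfer ellipse a_t = (r₁ + r₂)/2 = 7.678×10¹¹ m.
At r₁: circular v_c1 = √(μ/r₁) = 51250 m/s; transfer-perihelion v_p = √[μ(2/r₁ − 1/a_t)] = 71280 m/s.
At r₂: circular v_c2 = √(μ/r₂) = 9453 m/s; transfer-aphelion v_a = √[μ(2/r₂ − 1/a_t)] = 2425 m/s.
Δv₂ = v_c2 − v_a = 7028 m/s.
= 7.028 km/s.

Δv ≈ 7.03 km/s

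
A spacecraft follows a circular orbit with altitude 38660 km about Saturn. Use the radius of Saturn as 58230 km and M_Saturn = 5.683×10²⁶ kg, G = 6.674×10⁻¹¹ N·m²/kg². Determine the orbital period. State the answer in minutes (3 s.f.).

μ = GM = 6.674×10⁻¹¹ × 5.683×10²⁶ = 3.793×10¹⁶ m³/s².
r = 58230 + 38660 = 96890 km = 9.6890×10⁷ m.
Kepler's third law: T = 2π√(r³/μ) = 2π√((9.689×10⁷)³ / 3.793×10¹⁶).
r³/μ = 2.398×10⁷ s², so T = 2π × 4.897×10³ = 3.077×10⁴ s.
Converting: 3.077×10⁴ s ÷ 60.00 = 512.8 minutes.

T ≈ 513 minutes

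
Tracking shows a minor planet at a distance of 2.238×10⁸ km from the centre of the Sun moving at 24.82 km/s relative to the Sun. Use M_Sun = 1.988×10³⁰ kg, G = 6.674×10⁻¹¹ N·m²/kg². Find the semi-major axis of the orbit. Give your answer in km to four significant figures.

μ = GM = 6.674×10⁻¹¹ × 1.988×10³⁰ = 1.327×10²⁰ m³/s².
r = 2.238×10¹¹ m.
Vis-viva rearranged: 1/a = 2/r − v²/μ = 8.937×10⁻¹² − 4.643×10⁻¹² = 4.294×10⁻¹² m⁻¹.
a = 2.329×10¹¹ m = 2.3291×10⁸ km.

a ≈ 2.329×10⁸ km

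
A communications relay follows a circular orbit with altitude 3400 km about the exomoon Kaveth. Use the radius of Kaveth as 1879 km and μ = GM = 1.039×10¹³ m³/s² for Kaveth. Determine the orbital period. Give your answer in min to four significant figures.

r = 1879 + 3400 = 5279.0 km = 5.2790×10⁶ m.
Kepler's third law: T = 2π√(r³/μ) = 2π√((5.279×10⁶)³ / 1.039×10¹³).
r³/μ = 1.416×10⁷ s², so T = 2π × 3.763×10³ = 2.364×10⁴ s.
Converting: 2.364×10⁴ s ÷ 60.00 = 394.0 min.

T ≈ 394.0 min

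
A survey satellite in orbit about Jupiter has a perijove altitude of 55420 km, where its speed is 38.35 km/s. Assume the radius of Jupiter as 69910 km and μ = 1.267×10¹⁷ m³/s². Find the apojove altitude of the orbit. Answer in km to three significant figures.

r_p = 69910 + 55420 = 1.2533×10⁵ km = 1.253×10⁸ m.
Specific energy ε = v²/2 − μ/r = -2.756×10⁸ J/kg, so a = −μ/(2ε) = 2.299×10⁸ m.
The apsides satisfy r_p + r_a = 2a, so the apojove radius is 2a − r_p = 3.344×10⁸ m = 3.3444×10⁵ km.
Apojove altitude = 3.3444×10⁵ − 69910 = 2.6453×10⁵ km.

apojove altitude ≈ 2.65×10⁵ km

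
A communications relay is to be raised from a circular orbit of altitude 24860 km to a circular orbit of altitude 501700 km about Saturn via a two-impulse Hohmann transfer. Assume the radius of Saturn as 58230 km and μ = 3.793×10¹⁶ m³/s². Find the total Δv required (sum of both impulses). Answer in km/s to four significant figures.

r₁ = 58230 + 24860 = 83090 km = 8.3090×10⁷ m.
r₂ = 58230 + 501700 = 559930 km = 5.5993×10⁸ m.
Transfer ellipse a_t = (r₁ + r₂)/2 = 3.215×10⁸ m.
At r₁: circular v_c1 = √(μ/r₁) = 21370 m/s; transfer-perikrone v_p = √[μ(2/r₁ − 1/a_t)] = 28200 m/s.
Δv₁ = v_p − v_c1 = 6830 m/s.
At r₂: circular v_c2 = √(μ/r₂) = 8230 m/s; transfer-apokrone v_a = √[μ(2/r₂ − 1/a_t)] = 4184 m/s.
Δv₂ = v_c2 − v_a = 4046 m/s.
Total Δv = Δv₁ + Δv₂ = 10880 m/s = 10.88 km/s.

Δv_total ≈ 10.88 km/s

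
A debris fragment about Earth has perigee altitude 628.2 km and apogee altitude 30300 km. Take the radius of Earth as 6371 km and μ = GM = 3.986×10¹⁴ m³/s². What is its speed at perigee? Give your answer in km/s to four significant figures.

v ≈ 9.780 km/s

r_p = 6371 + 628.2 = 6999.2 km = 6.9992×10⁶ m.
r_a = 6371 + 30300 = 36671 km = 3.6671×10⁷ m.
Semi-major axis a = (r_p + r_a)/2 = 21835 km = 2.184×10⁷ m.
Vis-viva: v² = μ(2/r − 1/a) = 3.986×10¹⁴ × (2.857×10⁻⁷ − 4.580×10⁻⁸) = 9.564×10⁷ m²/s².
v = 9780 m/s = 9.780 km/s.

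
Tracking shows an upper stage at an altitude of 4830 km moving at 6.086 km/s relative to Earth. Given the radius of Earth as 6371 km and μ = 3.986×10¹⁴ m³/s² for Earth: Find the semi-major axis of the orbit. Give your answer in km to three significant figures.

a ≈ 11700 km

r = 6371 + 4830 = 11201 km = 1.120×10⁷ m.
Specific orbital energy ε = v²/2 − μ/r = (6086)²/2 − 3.986×10¹⁴/1.120×10⁷ = -1.707×10⁷ J/kg.
Since ε = −μ/(2a), a = −μ/(2ε) = 1.168×10⁷ m = 11678 km.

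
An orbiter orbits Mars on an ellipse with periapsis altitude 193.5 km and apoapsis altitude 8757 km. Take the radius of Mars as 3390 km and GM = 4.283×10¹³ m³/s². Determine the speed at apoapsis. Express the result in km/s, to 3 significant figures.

v ≈ 1.27 km/s

r_p = 3390 + 193.5 = 3583.5 km = 3.5835×10⁶ m.
r_a = 3390 + 8757 = 12147 km = 1.2147×10⁷ m.
Semi-major axis a = (r_p + r_a)/2 = 7865.2 km = 7.865×10⁶ m.
Vis-viva: v² = μ(2/r − 1/a) = 4.283×10¹³ × (1.646×10⁻⁷ − 1.271×10⁻⁷) = 1.606×10⁶ m²/s².
v = 1267 m/s = 1.267 km/s.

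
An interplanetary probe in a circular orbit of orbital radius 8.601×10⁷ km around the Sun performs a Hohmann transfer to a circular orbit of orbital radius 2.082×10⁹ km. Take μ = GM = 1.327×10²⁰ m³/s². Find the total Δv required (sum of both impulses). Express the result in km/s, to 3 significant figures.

r₁ = 8.601×10⁷ km = 8.601×10¹⁰ m.
r₂ = 2.082×10⁹ km = 2.082×10¹² m.
Transfer ellipse a_t = (r₁ + r₂)/2 = 1.084×10¹² m.
At r₁: circular v_c1 = √(μ/r₁) = 39280 m/s; transfer-perihelion v_p = √[μ(2/r₁ − 1/a_t)] = 54440 m/s.
Δv₁ = v_p − v_c1 = 15160 m/s.
At r₂: circular v_c2 = √(μ/r₂) = 7984 m/s; transfer-aphelion v_a = √[μ(2/r₂ − 1/a_t)] = 2249 m/s.
Δv₂ = v_c2 − v_a = 5735 m/s.
Total Δv = Δv₁ + Δv₂ = 20890 m/s = 20.89 km/s.

Δv_total ≈ 20.9 km/s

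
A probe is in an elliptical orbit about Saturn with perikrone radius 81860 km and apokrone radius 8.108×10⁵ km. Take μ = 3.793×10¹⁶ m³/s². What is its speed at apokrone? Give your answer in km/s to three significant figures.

Semi-major axis a = (r_p + r_a)/2 = 4.4633×10⁵ km = 4.463×10⁸ m.
Vis-viva: v² = μ(2/r − 1/a) = 3.793×10¹⁶ × (2.467×10⁻⁹ − 2.240×10⁻⁹) = 8.580×10⁶ m²/s².
v = 2929 m/s = 2.929 km/s.

v ≈ 2.93 km/s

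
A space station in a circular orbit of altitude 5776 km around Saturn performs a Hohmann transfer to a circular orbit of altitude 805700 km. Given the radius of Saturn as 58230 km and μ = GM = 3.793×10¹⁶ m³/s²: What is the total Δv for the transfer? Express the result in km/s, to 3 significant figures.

Δv_total ≈ 13.0 km/s

r₁ = 58230 + 5776 = 64006 km = 6.4006×10⁷ m.
r₂ = 58230 + 805700 = 863930 km = 8.6393×10⁸ m.
Transfer ellipse a_t = (r₁ + r₂)/2 = 4.640×10⁸ m.
At r₁: circular v_c1 = √(μ/r₁) = 24340 m/s; transfer-perikrone v_p = √[μ(2/r₁ − 1/a_t)] = 33220 m/s.
Δv₁ = v_p − v_c1 = 8875 m/s.
At r₂: circular v_c2 = √(μ/r₂) = 6626 m/s; transfer-apokrone v_a = √[μ(2/r₂ − 1/a_t)] = 2461 m/s.
Δv₂ = v_c2 − v_a = 4165 m/s.
Total Δv = Δv₁ + Δv₂ = 13040 m/s = 13.04 km/s.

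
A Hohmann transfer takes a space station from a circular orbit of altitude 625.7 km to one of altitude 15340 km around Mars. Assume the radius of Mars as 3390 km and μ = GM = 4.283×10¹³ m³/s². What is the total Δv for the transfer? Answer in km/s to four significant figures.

Δv_total ≈ 1.539 km/s

r₁ = 3390 + 625.7 = 4015.7 km = 4.0157×10⁶ m.
r₂ = 3390 + 15340 = 18730 km = 1.8730×10⁷ m.
Transfer ellipse a_t = (r₁ + r₂)/2 = 1.137×10⁷ m.
At r₁: circular v_c1 = √(μ/r₁) = 3266 m/s; transfer-periapsis v_p = √[μ(2/r₁ − 1/a_t)] = 4191 m/s.
Δv₁ = v_p − v_c1 = 925.3 m/s.
At r₂: circular v_c2 = √(μ/r₂) = 1512 m/s; transfer-apoapsis v_a = √[μ(2/r₂ − 1/a_t)] = 898.6 m/s.
Δv₂ = v_c2 − v_a = 613.6 m/s.
Total Δv = Δv₁ + Δv₂ = 1539 m/s = 1.539 km/s.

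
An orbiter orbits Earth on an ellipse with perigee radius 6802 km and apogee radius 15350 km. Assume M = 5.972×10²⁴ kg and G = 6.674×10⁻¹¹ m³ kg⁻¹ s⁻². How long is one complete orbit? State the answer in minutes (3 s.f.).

μ = GM = 6.674×10⁻¹¹ × 5.972×10²⁴ = 3.986×10¹⁴ m³/s².
Semi-major axis a = (r_p + r_a)/2 = (6802.0 + 15350)/2 = 11076 km = 1.108×10⁷ m.
By Kepler's third law T = 2π√(a³/μ) = 2π × 1.846×10³ = 1.160×10⁴ s.
= 193.4 minutes.

T ≈ 193 minutes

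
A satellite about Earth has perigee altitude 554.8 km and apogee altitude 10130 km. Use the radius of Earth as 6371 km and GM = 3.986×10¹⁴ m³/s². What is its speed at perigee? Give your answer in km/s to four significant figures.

r_p = 6371 + 554.8 = 6925.8 km = 6.9258×10⁶ m.
r_a = 6371 + 10130 = 16501 km = 1.6501×10⁷ m.
Semi-major axis a = (r_p + r_a)/2 = 11713 km = 1.171×10⁷ m.
Vis-viva: v² = μ(2/r − 1/a) = 3.986×10¹⁴ × (2.888×10⁻⁷ − 8.537×10⁻⁸) = 8.108×10⁷ m²/s².
v = 9004 m/s = 9.004 km/s.

v ≈ 9.004 km/s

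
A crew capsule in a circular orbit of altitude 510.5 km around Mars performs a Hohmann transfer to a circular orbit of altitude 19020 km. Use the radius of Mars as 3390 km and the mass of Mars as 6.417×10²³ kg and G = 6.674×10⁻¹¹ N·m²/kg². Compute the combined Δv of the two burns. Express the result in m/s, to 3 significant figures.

μ = GM = 6.674×10⁻¹¹ × 6.417×10²³ = 4.283×10¹³ m³/s².
r₁ = 3390 + 510.5 = 3900.5 km = 3.9005×10⁶ m.
r₂ = 3390 + 19020 = 22410 km = 2.2410×10⁷ m.
Transfer ellipse a_t = (r₁ + r₂)/2 = 1.316×10⁷ m.
At r₁: circular v_c1 = √(μ/r₁) = 3314 m/s; transfer-periapsis v_p = √[μ(2/r₁ − 1/a_t)] = 4325 m/s.
Δv₁ = v_p − v_c1 = 1011 m/s.
At r₂: circular v_c2 = √(μ/r₂) = 1382 m/s; transfer-apoapsis v_a = √[μ(2/r₂ − 1/a_t)] = 752.7 m/s.
Δv₂ = v_c2 − v_a = 629.7 m/s.
Total Δv = Δv₁ + Δv₂ = 1641 m/s.

Δv_total ≈ 1640 m/s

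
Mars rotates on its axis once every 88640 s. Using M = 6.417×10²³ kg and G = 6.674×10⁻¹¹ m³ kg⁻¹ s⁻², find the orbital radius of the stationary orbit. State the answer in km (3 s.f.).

r_sync ≈ 20400 km

μ = GM = 6.674×10⁻¹¹ × 6.417×10²³ = 4.283×10¹³ m³/s².
A synchronous orbit has period T, so by Kepler's third law a = (μT²/4π²)^(1/3).
μT²/4π² = 4.283×10¹³ × (8.864×10⁴)² / 39.48 = 8.524×10²¹ m³.
a = 2.043×10⁷ m = 20427 km.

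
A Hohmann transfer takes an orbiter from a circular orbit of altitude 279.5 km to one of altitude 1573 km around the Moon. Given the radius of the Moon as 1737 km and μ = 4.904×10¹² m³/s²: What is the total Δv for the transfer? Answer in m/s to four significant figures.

Δv_total ≈ 337.1 m/s

r₁ = 1737 + 279.5 = 2016.5 km = 2.0165×10⁶ m.
r₂ = 1737 + 1573 = 3310.0 km = 3.3100×10⁶ m.
Transfer ellipse a_t = (r₁ + r₂)/2 = 2.663×10⁶ m.
At r₁: circular v_c1 = √(μ/r₁) = 1559 m/s; transfer-perilune v_p = √[μ(2/r₁ − 1/a_t)] = 1739 m/s.
Δv₁ = v_p − v_c1 = 179.1 m/s.
At r₂: circular v_c2 = √(μ/r₂) = 1217 m/s; transfer-apolune v_a = √[μ(2/r₂ − 1/a_t)] = 1059 m/s.
Δv₂ = v_c2 − v_a = 158.1 m/s.
Total Δv = Δv₁ + Δv₂ = 337.1 m/s.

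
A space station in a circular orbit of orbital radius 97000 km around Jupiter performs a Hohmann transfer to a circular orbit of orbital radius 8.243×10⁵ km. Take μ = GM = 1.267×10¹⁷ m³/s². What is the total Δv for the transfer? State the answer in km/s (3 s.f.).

r₁ = 97000 km = 9.700×10⁷ m.
r₂ = 8.243×10⁵ km = 8.243×10⁸ m.
Transfer ellipse a_t = (r₁ + r₂)/2 = 4.606×10⁸ m.
At r₁: circular v_c1 = √(μ/r₁) = 36140 m/s; transfer-perijove v_p = √[μ(2/r₁ − 1/a_t)] = 48350 m/s.
Δv₁ = v_p − v_c1 = 12200 m/s.
At r₂: circular v_c2 = √(μ/r₂) = 12400 m/s; transfer-apojove v_a = √[μ(2/r₂ − 1/a_t)] = 5689 m/s.
Δv₂ = v_c2 − v_a = 6709 m/s.
Total Δv = Δv₁ + Δv₂ = 18910 m/s = 18.91 km/s.

Δv_total ≈ 18.9 km/s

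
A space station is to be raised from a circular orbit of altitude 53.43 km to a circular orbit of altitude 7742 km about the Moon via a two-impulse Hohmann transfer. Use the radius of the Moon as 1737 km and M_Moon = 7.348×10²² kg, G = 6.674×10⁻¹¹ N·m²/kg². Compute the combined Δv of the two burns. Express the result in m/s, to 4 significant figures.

μ = GM = 6.674×10⁻¹¹ × 7.348×10²² = 4.904×10¹² m³/s².
r₁ = 1737 + 53.43 = 1790.4 km = 1.7904×10⁶ m.
r₂ = 1737 + 7742 = 9479.0 km = 9.4790×10⁶ m.
Transfer ellipse a_t = (r₁ + r₂)/2 = 5.635×10⁶ m.
At r₁: circular v_c1 = √(μ/r₁) = 1655 m/s; transfer-perilune v_p = √[μ(2/r₁ − 1/a_t)] = 2147 m/s.
Δv₁ = v_p − v_c1 = 491.6 m/s.
At r₂: circular v_c2 = √(μ/r₂) = 719.3 m/s; transfer-apolune v_a = √[μ(2/r₂ − 1/a_t)] = 405.5 m/s.
Δv₂ = v_c2 − v_a = 313.8 m/s.
Total Δv = Δv₁ + Δv₂ = 805.4 m/s.

Δv_total ≈ 805.4 m/s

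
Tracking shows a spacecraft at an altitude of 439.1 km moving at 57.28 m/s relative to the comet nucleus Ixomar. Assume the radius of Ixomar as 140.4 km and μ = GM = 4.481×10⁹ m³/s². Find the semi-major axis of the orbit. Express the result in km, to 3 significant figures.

a ≈ 368 km

r = 140.4 + 439.1 = 579.50 km = 5.795×10⁵ m.
Specific orbital energy ε = v²/2 − μ/r = (57.28)²/2 − 4.481×10⁹/5.795×10⁵ = -6.092×10³ J/kg.
Since ε = −μ/(2a), a = −μ/(2ε) = 3.678×10⁵ m = 367.78 km.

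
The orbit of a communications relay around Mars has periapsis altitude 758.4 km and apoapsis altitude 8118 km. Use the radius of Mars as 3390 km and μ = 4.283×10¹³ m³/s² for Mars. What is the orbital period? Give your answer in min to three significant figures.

r_p = 3390 + 758.4 = 4148.4 km = 4.1484×10⁶ m.
r_a = 3390 + 8118 = 11508 km = 1.1508×10⁷ m.
Semi-major axis a = (r_p + r_a)/2 = (4148.4 + 11508)/2 = 7828.2 km = 7.828×10⁶ m.
By Kepler's third law T = 2π√(a³/μ) = 2π × 3.347×10³ = 2.103×10⁴ s.
= 350.5 min.

T ≈ 350 min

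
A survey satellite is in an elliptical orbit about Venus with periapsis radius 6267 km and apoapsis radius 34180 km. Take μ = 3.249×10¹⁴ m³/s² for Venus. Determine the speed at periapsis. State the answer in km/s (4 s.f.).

Semi-major axis a = (r_p + r_a)/2 = 20224 km = 2.022×10⁷ m.
Vis-viva: v² = μ(2/r − 1/a) = 3.249×10¹⁴ × (3.191×10⁻⁷ − 4.945×10⁻⁸) = 8.762×10⁷ m²/s².
v = 9361 m/s = 9.361 km/s.

v ≈ 9.361 km/s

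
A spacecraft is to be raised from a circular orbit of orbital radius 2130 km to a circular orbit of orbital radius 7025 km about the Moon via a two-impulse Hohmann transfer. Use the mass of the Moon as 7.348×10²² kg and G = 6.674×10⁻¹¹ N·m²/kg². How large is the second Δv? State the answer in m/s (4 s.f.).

μ = GM = 6.674×10⁻¹¹ × 7.348×10²² = 4.904×10¹² m³/s².
r₁ = 2130 km = 2.130×10⁶ m.
r₂ = 7025 km = 7.025×10⁶ m.
Transfer ellipse a_t = (r₁ + r₂)/2 = 4.578×10⁶ m.
At r₁: circular v_c1 = √(μ/r₁) = 1517 m/s; transfer-perilune v_p = √[μ(2/r₁ − 1/a_t)] = 1880 m/s.
At r₂: circular v_c2 = √(μ/r₂) = 835.5 m/s; transfer-apolune v_a = √[μ(2/r₂ − 1/a_t)] = 569.9 m/s.
Δv₂ = v_c2 − v_a = 265.6 m/s.

Δv ≈ 265.6 m/s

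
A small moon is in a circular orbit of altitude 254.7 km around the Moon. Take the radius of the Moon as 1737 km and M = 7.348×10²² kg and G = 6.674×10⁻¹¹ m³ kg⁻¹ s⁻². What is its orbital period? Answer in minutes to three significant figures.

μ = GM = 6.674×10⁻¹¹ × 7.348×10²² = 4.904×10¹² m³/s².
r = 1737 + 254.7 = 1991.7 km = 1.9917×10⁶ m.
Kepler's third law: T = 2π√(r³/μ) = 2π√((1.992×10⁶)³ / 4.904×10¹²).
r³/μ = 1.611×10⁶ s², so T = 2π × 1.269×10³ = 7.975×10³ s.
Converting: 7.975×10³ s ÷ 60.00 = 132.9 minutes.

T ≈ 133 minutes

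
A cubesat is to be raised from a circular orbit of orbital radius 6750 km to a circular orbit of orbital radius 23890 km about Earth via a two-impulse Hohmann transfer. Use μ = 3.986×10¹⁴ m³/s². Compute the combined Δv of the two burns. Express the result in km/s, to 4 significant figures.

Δv_total ≈ 3.285 km/s

r₁ = 6750 km = 6.750×10⁶ m.
r₂ = 23890 km = 2.389×10⁷ m.
Transfer ellipse a_t = (r₁ + r₂)/2 = 1.532×10⁷ m.
At r₁: circular v_c1 = √(μ/r₁) = 7685 m/s; transfer-perigee v_p = √[μ(2/r₁ − 1/a_t)] = 9596 m/s.
Δv₁ = v_p − v_c1 = 1912 m/s.
At r₂: circular v_c2 = √(μ/r₂) = 4085 m/s; transfer-apogee v_a = √[μ(2/r₂ − 1/a_t)] = 2711 m/s.
Δv₂ = v_c2 − v_a = 1373 m/s.
Total Δv = Δv₁ + Δv₂ = 3285 m/s = 3.285 km/s.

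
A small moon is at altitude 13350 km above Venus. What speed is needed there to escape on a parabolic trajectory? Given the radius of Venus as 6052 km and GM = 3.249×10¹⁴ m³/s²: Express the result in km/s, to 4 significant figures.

r = 6052 + 13350 = 19402 km = 1.9402×10⁷ m.
Escape speed v_esc = √(2μ/r) = √(2 × 3.249×10¹⁴ / 1.940×10⁷) = √(3.349×10⁷) = 5787 m/s.
= 5.787 km/s.

v_esc ≈ 5.787 km/s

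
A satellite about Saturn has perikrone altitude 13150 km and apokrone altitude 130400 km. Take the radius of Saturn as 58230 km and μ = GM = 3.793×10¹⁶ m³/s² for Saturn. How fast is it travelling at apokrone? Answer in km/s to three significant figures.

v ≈ 10.5 km/s

r_p = 58230 + 13150 = 71380 km = 7.1380×10⁷ m.
r_a = 58230 + 130400 = 188630 km = 1.8863×10⁸ m.
Semi-major axis a = (r_p + r_a)/2 = 1.3000×10⁵ km = 1.300×10⁸ m.
Vis-viva: v² = μ(2/r − 1/a) = 3.793×10¹⁶ × (1.060×10⁻⁸ − 7.692×10⁻⁹) = 1.104×10⁸ m²/s².
v = 10510 m/s = 10.51 km/s.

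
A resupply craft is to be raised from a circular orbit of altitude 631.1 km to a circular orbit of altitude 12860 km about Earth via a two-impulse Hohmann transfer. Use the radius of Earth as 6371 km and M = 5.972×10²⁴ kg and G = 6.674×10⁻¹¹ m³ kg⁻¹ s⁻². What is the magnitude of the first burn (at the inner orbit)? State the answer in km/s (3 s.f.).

Δv ≈ 1.59 km/s

μ = GM = 6.674×10⁻¹¹ × 5.972×10²⁴ = 3.986×10¹⁴ m³/s².
r₁ = 6371 + 631.1 = 7002.1 km = 7.0021×10⁶ m.
r₂ = 6371 + 12860 = 19231 km = 1.9231×10⁷ m.
Transfer ellipse a_t = (r₁ + r₂)/2 = 1.312×10⁷ m.
At r₁: circular v_c1 = √(μ/r₁) = 7545 m/s; transfer-perigee v_p = √[μ(2/r₁ − 1/a_t)] = 9135 m/s.
Δv₁ = v_p − v_c1 = 1591 m/s.
= 1.591 km/s.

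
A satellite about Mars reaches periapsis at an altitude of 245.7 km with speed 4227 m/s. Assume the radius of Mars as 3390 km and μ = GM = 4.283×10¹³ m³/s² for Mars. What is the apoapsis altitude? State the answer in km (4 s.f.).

apoapsis altitude ≈ 8020 km

r_p = 3390 + 245.7 = 3635.7 km = 3.636×10⁶ m.
Specific energy ε = v²/2 − μ/r = -2.847×10⁶ J/kg, so a = −μ/(2ε) = 7.523×10⁶ m.
The apsides satisfy r_p + r_a = 2a, so the apoapsis radius is 2a − r_p = 1.141×10⁷ m = 11410 km.
Apoapsis altitude = 11410 − 3390 = 8020.1 km.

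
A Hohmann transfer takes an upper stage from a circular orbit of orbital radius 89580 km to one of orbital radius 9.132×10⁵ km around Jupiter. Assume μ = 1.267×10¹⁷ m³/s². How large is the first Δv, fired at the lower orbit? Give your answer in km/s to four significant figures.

r₁ = 89580 km = 8.958×10⁷ m.
r₂ = 9.132×10⁵ km = 9.132×10⁸ m.
Transfer ellipse a_t = (r₁ + r₂)/2 = 5.014×10⁸ m.
At r₁: circular v_c1 = √(μ/r₁) = 37610 m/s; transfer-perijove v_p = √[μ(2/r₁ − 1/a_t)] = 50750 m/s.
Δv₁ = v_p − v_c1 = 13150 m/s.
= 13.15 km/s.

Δv ≈ 13.15 km/s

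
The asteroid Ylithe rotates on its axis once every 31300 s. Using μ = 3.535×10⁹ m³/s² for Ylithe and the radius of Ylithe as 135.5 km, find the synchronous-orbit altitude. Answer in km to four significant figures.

A synchronous orbit has period T, so by Kepler's third law a = (μT²/4π²)^(1/3).
μT²/4π² = 3.535×10⁹ × (3.130×10⁴)² / 39.48 = 8.772×10¹⁶ m³.
a = 4.443×10⁵ m = 444.33 km.
Altitude h = a − R = 444.33 − 135.5 = 308.83 km.

h_sync ≈ 308.8 km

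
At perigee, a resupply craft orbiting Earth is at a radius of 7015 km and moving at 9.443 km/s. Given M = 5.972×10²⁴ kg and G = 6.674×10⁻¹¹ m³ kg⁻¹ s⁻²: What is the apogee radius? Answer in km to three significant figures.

μ = GM = 6.674×10⁻¹¹ × 5.972×10²⁴ = 3.986×10¹⁴ m³/s².
r_p = 7.015×10⁶ m.
Specific energy ε = v²/2 − μ/r = -1.223×10⁷ J/kg, so a = −μ/(2ε) = 1.629×10⁷ m.
The apsides satisfy r_p + r_a = 2a, so the apogee radius is 2a − r_p = 2.557×10⁷ m = 25570 km.

apogee radius ≈ 25600 km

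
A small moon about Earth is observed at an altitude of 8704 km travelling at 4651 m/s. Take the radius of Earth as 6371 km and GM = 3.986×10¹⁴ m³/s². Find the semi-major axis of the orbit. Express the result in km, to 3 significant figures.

a ≈ 12800 km

r = 6371 + 8704 = 15075 km = 1.508×10⁷ m.
Vis-viva rearranged: 1/a = 2/r − v²/μ = 1.327×10⁻⁷ − 5.427×10⁻⁸ = 7.840×10⁻⁸ m⁻¹.
a = 1.276×10⁷ m = 12755 km.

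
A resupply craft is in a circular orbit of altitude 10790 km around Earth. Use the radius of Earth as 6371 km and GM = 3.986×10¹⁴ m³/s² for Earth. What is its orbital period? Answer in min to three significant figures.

T ≈ 373 min

r = 6371 + 10790 = 17161 km = 1.7161×10⁷ m.
Kepler's third law: T = 2π√(r³/μ) = 2π√((1.716×10⁷)³ / 3.986×10¹⁴).
r³/μ = 1.268×10⁷ s², so T = 2π × 3.561×10³ = 2.237×10⁴ s.
Converting: 2.237×10⁴ s ÷ 60.00 = 372.9 min.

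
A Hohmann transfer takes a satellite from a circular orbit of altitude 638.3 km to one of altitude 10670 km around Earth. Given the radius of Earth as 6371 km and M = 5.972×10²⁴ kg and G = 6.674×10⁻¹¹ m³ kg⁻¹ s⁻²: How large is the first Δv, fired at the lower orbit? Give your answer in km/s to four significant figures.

Δv ≈ 1.436 km/s

μ = GM = 6.674×10⁻¹¹ × 5.972×10²⁴ = 3.986×10¹⁴ m³/s².
r₁ = 6371 + 638.3 = 7009.3 km = 7.0093×10⁶ m.
r₂ = 6371 + 10670 = 17041 km = 1.7041×10⁷ m.
Transfer ellipse a_t = (r₁ + r₂)/2 = 1.203×10⁷ m.
At r₁: circular v_c1 = √(μ/r₁) = 7541 m/s; transfer-perigee v_p = √[μ(2/r₁ − 1/a_t)] = 8977 m/s.
Δv₁ = v_p − v_c1 = 1436 m/s.
= 1.436 km/s.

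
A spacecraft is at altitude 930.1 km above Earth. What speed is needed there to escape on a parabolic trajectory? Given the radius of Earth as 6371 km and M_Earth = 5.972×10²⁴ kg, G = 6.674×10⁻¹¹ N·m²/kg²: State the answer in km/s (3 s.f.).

v_esc ≈ 10.4 km/s

μ = GM = 6.674×10⁻¹¹ × 5.972×10²⁴ = 3.986×10¹⁴ m³/s².
r = 6371 + 930.1 = 7301.1 km = 7.3011×10⁶ m.
Escape speed v_esc = √(2μ/r) = √(2 × 3.986×10¹⁴ / 7.301×10⁶) = √(1.092×10⁸) = 10450 m/s.
= 10.45 km/s.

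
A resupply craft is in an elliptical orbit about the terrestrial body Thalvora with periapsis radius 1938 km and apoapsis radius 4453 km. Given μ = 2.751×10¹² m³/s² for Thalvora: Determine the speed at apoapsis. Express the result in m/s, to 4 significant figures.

Semi-major axis a = (r_p + r_a)/2 = 3195.5 km = 3.196×10⁶ m.
Vis-viva: v² = μ(2/r − 1/a) = 2.751×10¹² × (4.491×10⁻⁷ − 3.129×10⁻⁷) = 3.747×10⁵ m²/s².
v = 612.1 m/s.

v ≈ 612.1 m/s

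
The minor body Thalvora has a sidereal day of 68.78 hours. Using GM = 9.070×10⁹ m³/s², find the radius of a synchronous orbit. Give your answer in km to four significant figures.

r_sync ≈ 2415 km

T = 68.78 hours = 2.476×10⁵ s.
A synchronous orbit has period T, so by Kepler's third law a = (μT²/4π²)^(1/3).
μT²/4π² = 9.070×10⁹ × (2.476×10⁵)² / 39.48 = 1.409×10¹⁹ m³.
a = 2.415×10⁶ m = 2415.0 km.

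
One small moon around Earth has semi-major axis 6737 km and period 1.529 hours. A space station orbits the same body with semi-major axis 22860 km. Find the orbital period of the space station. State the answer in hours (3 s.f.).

T₂ ≈ 9.56 hours

Kepler's third law: T² ∝ a³, so T₂ = T₁ (a₂/a₁)^(3/2).
a₂/a₁ = 3.393, (a₂/a₁)^(3/2) = 6.250.
T₂ = 1.529 × 6.250 = 9.557 hours.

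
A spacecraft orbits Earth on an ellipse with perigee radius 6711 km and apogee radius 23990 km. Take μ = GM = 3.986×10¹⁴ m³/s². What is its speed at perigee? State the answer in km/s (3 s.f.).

v ≈ 9.63 km/s

Semi-major axis a = (r_p + r_a)/2 = 15350 km = 1.535×10⁷ m.
Vis-viva: v² = μ(2/r − 1/a) = 3.986×10¹⁴ × (2.980×10⁻⁷ − 6.514×10⁻⁸) = 9.282×10⁷ m²/s².
v = 9634 m/s = 9.634 km/s.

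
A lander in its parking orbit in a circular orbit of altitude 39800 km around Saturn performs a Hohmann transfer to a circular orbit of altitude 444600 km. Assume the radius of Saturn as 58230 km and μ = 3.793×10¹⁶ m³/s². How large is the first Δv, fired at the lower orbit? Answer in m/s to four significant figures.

Δv ≈ 5777 m/s

r₁ = 58230 + 39800 = 98030 km = 9.8030×10⁷ m.
r₂ = 58230 + 444600 = 502830 km = 5.0283×10⁸ m.
Transfer ellipse a_t = (r₁ + r₂)/2 = 3.004×10⁸ m.
At r₁: circular v_c1 = √(μ/r₁) = 19670 m/s; transfer-perikrone v_p = √[μ(2/r₁ − 1/a_t)] = 25450 m/s.
Δv₁ = v_p − v_c1 = 5777 m/s.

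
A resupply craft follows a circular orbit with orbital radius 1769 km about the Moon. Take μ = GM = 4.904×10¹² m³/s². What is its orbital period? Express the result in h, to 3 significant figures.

T ≈ 1.85 h

r = 1769 km = 1.769×10⁶ m.
Kepler's third law: T = 2π√(r³/μ) = 2π√((1.769×10⁶)³ / 4.904×10¹²).
r³/μ = 1.129×10⁶ s², so T = 2π × 1.062×10³ = 6.676×10³ s.
Converting: 6.676×10³ s ÷ 3600 = 1.854 h.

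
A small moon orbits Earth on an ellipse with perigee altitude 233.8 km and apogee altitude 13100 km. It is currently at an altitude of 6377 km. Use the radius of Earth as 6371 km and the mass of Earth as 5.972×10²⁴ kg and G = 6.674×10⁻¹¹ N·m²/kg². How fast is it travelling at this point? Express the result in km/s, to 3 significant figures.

μ = GM = 6.674×10⁻¹¹ × 5.972×10²⁴ = 3.986×10¹⁴ m³/s².
r_p = 6371 + 233.8 = 6604.8 km = 6.6048×10⁶ m.
r_a = 6371 + 13100 = 19471 km = 1.9471×10⁷ m.
r = 6371 + 6377 = 12748 km = 1.275×10⁷ m.
Semi-major axis a = (r_p + r_a)/2 = 13038 km = 1.304×10⁷ m.
Vis-viva: v² = μ(2/r − 1/a) = 3.986×10¹⁴ × (1.569×10⁻⁷ − 7.670×10⁻⁸) = 3.196×10⁷ m²/s².
v = 5653 m/s = 5.653 km/s.

v ≈ 5.65 km/s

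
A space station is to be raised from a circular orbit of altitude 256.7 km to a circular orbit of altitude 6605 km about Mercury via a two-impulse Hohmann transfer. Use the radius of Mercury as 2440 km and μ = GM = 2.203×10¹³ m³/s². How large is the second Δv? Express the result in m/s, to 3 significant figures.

Δv ≈ 503 m/s

r₁ = 2440 + 256.7 = 2696.7 km = 2.6967×10⁶ m.
r₂ = 2440 + 6605 = 9045.0 km = 9.0450×10⁶ m.
Transfer ellipse a_t = (r₁ + r₂)/2 = 5.871×10⁶ m.
At r₁: circular v_c1 = √(μ/r₁) = 2858 m/s; transfer-periherm v_p = √[μ(2/r₁ − 1/a_t)] = 3548 m/s.
At r₂: circular v_c2 = √(μ/r₂) = 1561 m/s; transfer-apoherm v_a = √[μ(2/r₂ − 1/a_t)] = 1058 m/s.
Δv₂ = v_c2 − v_a = 502.9 m/s.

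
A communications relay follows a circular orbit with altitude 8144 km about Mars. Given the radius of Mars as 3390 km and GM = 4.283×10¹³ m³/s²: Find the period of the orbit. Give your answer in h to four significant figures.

T ≈ 10.45 h

r = 3390 + 8144 = 11534 km = 1.1534×10⁷ m.
Kepler's third law: T = 2π√(r³/μ) = 2π√((1.153×10⁷)³ / 4.283×10¹³).
r³/μ = 3.583×10⁷ s², so T = 2π × 5.985×10³ = 3.761×10⁴ s.
Converting: 3.761×10⁴ s ÷ 3600 = 10.45 h.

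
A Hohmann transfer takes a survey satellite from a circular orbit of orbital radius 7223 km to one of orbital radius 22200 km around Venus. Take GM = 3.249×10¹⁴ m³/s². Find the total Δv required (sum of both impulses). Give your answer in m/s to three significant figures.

r₁ = 7223 km = 7.223×10⁶ m.
r₂ = 22200 km = 2.220×10⁷ m.
Transfer ellipse a_t = (r₁ + r₂)/2 = 1.471×10⁷ m.
At r₁: circular v_c1 = √(μ/r₁) = 6707 m/s; transfer-periapsis v_p = √[μ(2/r₁ − 1/a_t)] = 8239 m/s.
Δv₁ = v_p − v_c1 = 1532 m/s.
At r₂: circular v_c2 = √(μ/r₂) = 3826 m/s; transfer-apoapsis v_a = √[μ(2/r₂ − 1/a_t)] = 2681 m/s.
Δv₂ = v_c2 − v_a = 1145 m/s.
Total Δv = Δv₁ + Δv₂ = 2677 m/s.

Δv_total ≈ 2680 m/s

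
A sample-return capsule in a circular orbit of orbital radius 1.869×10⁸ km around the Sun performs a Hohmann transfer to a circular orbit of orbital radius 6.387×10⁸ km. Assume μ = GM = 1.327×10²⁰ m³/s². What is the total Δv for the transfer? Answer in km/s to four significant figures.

Δv_total ≈ 11.21 km/s

r₁ = 1.869×10⁸ km = 1.869×10¹¹ m.
r₂ = 6.387×10⁸ km = 6.387×10¹¹ m.
Transfer ellipse a_t = (r₁ + r₂)/2 = 4.128×10¹¹ m.
At r₁: circular v_c1 = √(μ/r₁) = 26650 m/s; transfer-perihelion v_p = √[μ(2/r₁ − 1/a_t)] = 33140 m/s.
Δv₁ = v_p − v_c1 = 6498 m/s.
At r₂: circular v_c2 = √(μ/r₂) = 14410 m/s; transfer-aphelion v_a = √[μ(2/r₂ − 1/a_t)] = 9699 m/s.
Δv₂ = v_c2 − v_a = 4715 m/s.
Total Δv = Δv₁ + Δv₂ = 11210 m/s = 11.21 km/s.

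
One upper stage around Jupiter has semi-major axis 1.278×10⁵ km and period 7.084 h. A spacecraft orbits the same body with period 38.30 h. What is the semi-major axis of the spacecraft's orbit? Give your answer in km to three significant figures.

Kepler's third law: a³ ∝ T², so a₂ = a₁ (T₂/T₁)^(2/3).
T₂/T₁ = 5.407, (T₂/T₁)^(2/3) = 3.080.
a₂ = 1.278×10⁵ × 3.080 = 3.937×10⁵ km.

a₂ ≈ 3.94×10⁵ km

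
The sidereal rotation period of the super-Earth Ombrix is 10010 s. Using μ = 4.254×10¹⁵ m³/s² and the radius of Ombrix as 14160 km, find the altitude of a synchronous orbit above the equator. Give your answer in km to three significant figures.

h_sync ≈ 7940 km

A synchronous orbit has period T, so by Kepler's third law a = (μT²/4π²)^(1/3).
μT²/4π² = 4.254×10¹⁵ × (1.001×10⁴)² / 39.48 = 1.080×10²² m³.
a = 2.210×10⁷ m = 22102 km.
Altitude h = a − R = 22102 − 14160 = 7942.2 km.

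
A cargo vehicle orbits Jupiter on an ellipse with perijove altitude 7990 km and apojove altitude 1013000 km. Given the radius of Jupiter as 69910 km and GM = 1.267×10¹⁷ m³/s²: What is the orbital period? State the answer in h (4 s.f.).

r_p = 69910 + 7990 = 77900 km = 7.7900×10⁷ m.
r_a = 69910 + 1013000 = 1082900 km = 1.0829×10⁹ m.
Semi-major axis a = (r_p + r_a)/2 = (77900 + 1.0829×10⁶)/2 = 5.8040×10⁵ km = 5.804×10⁸ m.
By Kepler's third law T = 2π√(a³/μ) = 2π × 3.928×10⁴ = 2.468×10⁵ s.
= 68.56 h.

T ≈ 68.56 h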